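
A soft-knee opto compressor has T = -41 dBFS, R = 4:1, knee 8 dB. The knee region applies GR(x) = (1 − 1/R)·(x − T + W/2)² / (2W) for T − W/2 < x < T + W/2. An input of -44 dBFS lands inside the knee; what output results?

x − T + W/2 = -44 − (-41) + 4 = 1.
GR = (1 − 1/4) × 1² / 16 = 0.75 × 1 / 16 = 0.046875 dB.
Output = -44 − 0.046875 = -44.046875 dBFS.

-44.046875 dBFS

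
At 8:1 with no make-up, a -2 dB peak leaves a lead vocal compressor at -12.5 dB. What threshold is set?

-14 dB

Input is 12 dB above T (since output overshoot × R = input overshoot: (-12.5 − T)·8 = -2 − T gives T = -14 dB).
Check: -14 + (-2 − (-14))/8 = -14 + 1.5 = -12.5 dB. ✓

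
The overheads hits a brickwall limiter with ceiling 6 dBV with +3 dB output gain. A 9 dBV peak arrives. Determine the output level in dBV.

9 dBV

A brickwall limiter is an ∞:1 compressor: any input above the ceiling is clamped to 6 dBV.
Output gain then adds 3 dB: 6 + 3 = 9 dBV.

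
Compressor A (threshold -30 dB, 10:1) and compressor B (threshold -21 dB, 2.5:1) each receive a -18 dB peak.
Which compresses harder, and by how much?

A, by 9 dB

A: 12 dB over, compressed to 1.2 dB over, so 10.8 dB of GR.
B: 3 dB over, compressed to 1.2 dB over, so 1.8 dB of GR.
Difference: 9 dB in favour of A.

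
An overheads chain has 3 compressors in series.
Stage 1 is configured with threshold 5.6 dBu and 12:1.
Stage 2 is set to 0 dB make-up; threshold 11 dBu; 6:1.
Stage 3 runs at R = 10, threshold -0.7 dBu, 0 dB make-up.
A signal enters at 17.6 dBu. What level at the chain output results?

0.03 dBu

Stage 1: 17.6 dBu is 12 dB over 5.6 dBu; at 12:1 that becomes 1 dB over, giving 6.6 dBu.
Stage 2: 6.6 dBu is at or below the 11 dBu threshold — no compression; output 6.6 dBu.
Stage 3: overshoot 7.3 dB → 7.3/10 = 0.73 dB → 0.03 dBu.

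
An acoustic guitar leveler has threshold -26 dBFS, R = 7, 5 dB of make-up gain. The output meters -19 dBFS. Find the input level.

Before make-up, the level was -19 − 5 = -24 dBFS.
Post-compression overshoot = -24 − (-26) = 2 dB.
Before 7:1 compression the overshoot was 2 × 7 = 14 dB, so input = -26 + 14 = -12 dBFS.

-12 dBFS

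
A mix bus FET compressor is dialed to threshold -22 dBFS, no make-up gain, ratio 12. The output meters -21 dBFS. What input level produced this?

Post-compression overshoot = -21 − (-22) = 1 dB.
Input overshoot = R × output overshoot = 12 dB → input = -22 + 12 = -10 dBFS.

-10 dBFS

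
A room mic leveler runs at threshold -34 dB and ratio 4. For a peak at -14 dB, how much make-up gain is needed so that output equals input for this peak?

Without make-up, output = threshold + overshoot/4 = -34 + 5 = -29 dB.
Gap to target: 15 dB.

15 dB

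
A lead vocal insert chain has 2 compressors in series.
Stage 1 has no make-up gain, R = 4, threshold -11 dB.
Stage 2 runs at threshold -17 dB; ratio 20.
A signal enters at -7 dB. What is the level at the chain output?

Stage 1: overshoot 4 dB → 4/4 = 1 dB → -10 dB.
Stage 2: 7 dB above -17 dB, reduced 20:1 to 0.35 dB above → -16.65 dB.

-16.65 dB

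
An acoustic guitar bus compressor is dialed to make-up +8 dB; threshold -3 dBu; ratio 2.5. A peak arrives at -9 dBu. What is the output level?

-1 dBu

-9 dBu is 6 dB below the -3 dBu threshold, so no gain reduction is applied.
Make-up gain adds 8 dB: -9 + 8 = -1 dBu.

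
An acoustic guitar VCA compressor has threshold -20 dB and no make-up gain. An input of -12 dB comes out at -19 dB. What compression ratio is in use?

Input overshoot = -12 − (-20) = 8 dB; output overshoot = -19 − (-20) = 1 dB.
Ratio = 8 / 1 = 8.

8:1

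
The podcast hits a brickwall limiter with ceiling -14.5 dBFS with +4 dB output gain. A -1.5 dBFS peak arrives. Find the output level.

-10.5 dBFS

A brickwall limiter is an ∞:1 compressor: any input above the ceiling is clamped to -14.5 dBFS.
Output gain then adds 4 dB: -14.5 + 4 = -10.5 dBFS.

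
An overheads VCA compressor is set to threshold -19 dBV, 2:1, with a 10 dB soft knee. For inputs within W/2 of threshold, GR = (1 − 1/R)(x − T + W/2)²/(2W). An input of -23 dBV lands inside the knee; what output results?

x − T + W/2 = -23 − (-19) + 5 = 1.
GR = (1 − 1/2) × 1² / 20 = 0.5 × 1 / 20 = 0.025 dB.
Output = -23 − 0.025 = -23.025 dBV.

-23.025 dBV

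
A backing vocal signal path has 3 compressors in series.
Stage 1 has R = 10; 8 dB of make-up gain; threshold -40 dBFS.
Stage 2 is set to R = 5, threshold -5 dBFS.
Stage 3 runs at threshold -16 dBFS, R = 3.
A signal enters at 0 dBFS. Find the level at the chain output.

Stage 1: 0 dBFS is 40 dB over -40 dBFS; at 10:1 that becomes 4 dB over, giving -36 dBFS; +8 dB make-up → -28 dBFS.
Stage 2: below threshold (-28 ≤ -5); passes unchanged; output -28 dBFS.
Stage 3: -28 dBFS ≤ -16 dBFS, so stage 3 doesn't engage; output -28 dBFS.

-28 dBFS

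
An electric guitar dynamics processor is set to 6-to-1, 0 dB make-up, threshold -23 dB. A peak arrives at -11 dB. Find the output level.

The input is 12 dB above the -23 dB threshold.
6:1 compression reduces that to 12/6 = 2 dB over.
That puts the output at -21 dB.

-21 dB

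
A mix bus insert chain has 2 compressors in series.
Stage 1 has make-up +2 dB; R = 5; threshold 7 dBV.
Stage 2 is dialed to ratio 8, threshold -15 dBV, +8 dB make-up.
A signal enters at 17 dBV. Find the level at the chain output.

-3.75 dBV

Stage 1: overshoot 10 dB → 10/5 = 2 dB → 9 dBV; +2 dB make-up → 11 dBV.
Stage 2: 11 dBV is 26 dB over -15 dBV; at 8:1 that becomes 3.25 dB over, giving -11.75 dBV; +8 dB make-up → -3.75 dBV.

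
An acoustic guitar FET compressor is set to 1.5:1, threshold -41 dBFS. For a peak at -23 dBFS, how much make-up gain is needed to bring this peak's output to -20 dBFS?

The peak compresses to -41 + 18/1.5 = -29 dBFS.
To reach -20 dBFS requires -20 − (-29) = 9 dB of make-up.

9 dB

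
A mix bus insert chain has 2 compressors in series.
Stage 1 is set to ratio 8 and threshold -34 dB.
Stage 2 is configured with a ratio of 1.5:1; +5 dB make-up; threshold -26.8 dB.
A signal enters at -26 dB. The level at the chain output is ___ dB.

Stage 1: overshoot 8 dB → 8/8 = 1 dB → -33 dB.
Stage 2: below threshold (-33 ≤ -26.8); passes unchanged; make-up brings it to -28 dB.

-28 dB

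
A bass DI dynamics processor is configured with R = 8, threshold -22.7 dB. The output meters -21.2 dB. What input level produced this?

The compressed level sits -21.2 − (-22.7) = 1.5 dB over threshold.
Undo the ratio: input overshoot = 1.5 × 8 = 12 dB, giving input = -10.7 dB.

-10.7 dB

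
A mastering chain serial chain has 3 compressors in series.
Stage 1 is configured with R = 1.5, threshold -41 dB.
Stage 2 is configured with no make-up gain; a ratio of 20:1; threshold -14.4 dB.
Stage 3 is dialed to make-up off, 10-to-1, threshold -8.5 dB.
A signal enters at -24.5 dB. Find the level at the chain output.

Stage 1: 16.5 dB above -41 dB, reduced 1.5:1 to 11 dB above → -30 dB.
Stage 2: below threshold (-30 ≤ -14.4); passes unchanged; output -30 dB.
Stage 3: -30 dB is at or below the -8.5 dB threshold — no compression; output -30 dB.

-30 dB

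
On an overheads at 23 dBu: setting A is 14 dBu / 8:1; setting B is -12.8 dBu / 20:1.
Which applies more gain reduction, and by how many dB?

B, by 26.135 dB

A: GR = 9 − 9/8 = 7.875 dB.
B: GR = 35.8 − 35.8/20 = 34.01 dB.
B reduces 26.135 dB more.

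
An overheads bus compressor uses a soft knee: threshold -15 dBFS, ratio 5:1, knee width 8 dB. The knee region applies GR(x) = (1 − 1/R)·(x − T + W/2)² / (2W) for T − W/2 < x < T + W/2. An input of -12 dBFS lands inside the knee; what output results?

-14.45 dBFS

x − T + W/2 = -12 − (-15) + 4 = 7.
GR = (1 − 1/5) × 7² / 16 = 0.8 × 49 / 16 = 2.45 dB.
Output = -12 − 2.45 = -14.45 dBFS.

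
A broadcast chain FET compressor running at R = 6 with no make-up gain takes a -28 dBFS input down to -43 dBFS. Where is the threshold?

-46 dBFS

Let T be the threshold. Output overshoot = (input overshoot)/R, so -43 − T = (-28 − T)/6.
6·(-43 − T) = -28 − T → 5·T = -258 − (-28) = -230.
T = -230/5 = -46 dBFS.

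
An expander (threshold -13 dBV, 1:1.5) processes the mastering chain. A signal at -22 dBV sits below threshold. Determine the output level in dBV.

-26.5 dBV

Undershoot = (-13) − (-22) = 9 dB.
At 1:1.5, that expands to 13.5 dB under threshold.
Output = -13 − 13.5 = -26.5 dBV.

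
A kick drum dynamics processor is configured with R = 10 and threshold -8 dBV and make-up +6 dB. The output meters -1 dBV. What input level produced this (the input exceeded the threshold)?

Remove make-up: -1 − 6 = -7 dBV.
Post-compression overshoot = -7 − (-8) = 1 dB.
Undo the ratio: input overshoot = 1 × 10 = 10 dB, giving input = 2 dBV.

2 dBV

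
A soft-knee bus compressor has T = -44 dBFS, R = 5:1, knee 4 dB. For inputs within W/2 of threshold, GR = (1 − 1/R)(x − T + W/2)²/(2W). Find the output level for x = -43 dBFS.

x − T + W/2 = -43 − (-44) + 2 = 3.
GR = (1 − 1/5) × 3² / 8 = 0.8 × 9 / 8 = 0.9 dB.
Output = -43 − 0.9 = -43.9 dBFS.

-43.9 dBFS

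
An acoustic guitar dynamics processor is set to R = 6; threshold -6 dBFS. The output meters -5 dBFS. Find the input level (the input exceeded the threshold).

The compressed level sits -5 − (-6) = 1 dB over threshold.
Input overshoot = R × output overshoot = 6 dB → input = -6 + 6 = 0 dBFS.

0 dBFS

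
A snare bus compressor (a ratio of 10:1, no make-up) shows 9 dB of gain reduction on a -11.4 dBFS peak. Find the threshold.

Let T be the threshold. Output overshoot = (input overshoot)/R, so -20.4 − T = (-11.4 − T)/10.
10·(-20.4 − T) = -11.4 − T → 9·T = -204 − (-11.4) = -192.6.
T = -192.6/9 = -21.4 dBFS.

-21.4 dBFS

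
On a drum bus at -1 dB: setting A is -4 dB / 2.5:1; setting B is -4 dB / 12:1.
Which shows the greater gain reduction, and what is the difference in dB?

B, by 0.95 dB

A: 3 dB over, compressed to 1.2 dB over, so 1.8 dB of GR.
B: 3 dB over, compressed to 0.25 dB over, so 2.75 dB of GR.
B reduces 0.95 dB more.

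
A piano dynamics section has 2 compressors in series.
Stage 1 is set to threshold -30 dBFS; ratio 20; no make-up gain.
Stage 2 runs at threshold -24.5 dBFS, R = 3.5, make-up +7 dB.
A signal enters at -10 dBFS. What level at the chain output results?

-22 dBFS

Stage 1: -10 dBFS is 20 dB over -30 dBFS; at 20:1 that becomes 1 dB over, giving -29 dBFS.
Stage 2: below threshold (-29 ≤ -24.5); passes unchanged; make-up brings it to -22 dBFS.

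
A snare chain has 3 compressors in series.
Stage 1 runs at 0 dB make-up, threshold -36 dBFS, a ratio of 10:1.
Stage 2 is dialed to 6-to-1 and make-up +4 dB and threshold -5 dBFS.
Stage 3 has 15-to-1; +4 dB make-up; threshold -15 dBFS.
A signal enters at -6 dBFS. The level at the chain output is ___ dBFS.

Stage 1: overshoot 30 dB → 30/10 = 3 dB → -33 dBFS.
Stage 2: -33 dBFS ≤ -5 dBFS, so stage 2 doesn't engage; make-up brings it to -29 dBFS.
Stage 3: below threshold (-29 ≤ -15); passes unchanged; make-up brings it to -25 dBFS.

-25 dBFS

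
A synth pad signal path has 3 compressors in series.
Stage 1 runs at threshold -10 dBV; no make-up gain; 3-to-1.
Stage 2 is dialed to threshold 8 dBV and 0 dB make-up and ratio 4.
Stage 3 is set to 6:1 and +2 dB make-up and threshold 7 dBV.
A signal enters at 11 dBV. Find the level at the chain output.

Stage 1: overshoot 21 dB → 21/3 = 7 dB → -3 dBV.
Stage 2: -3 dBV is at or below the 8 dBV threshold — no compression; output -3 dBV.
Stage 3: -3 dBV ≤ 7 dBV, so stage 3 doesn't engage; make-up brings it to -1 dBV.

-1 dBV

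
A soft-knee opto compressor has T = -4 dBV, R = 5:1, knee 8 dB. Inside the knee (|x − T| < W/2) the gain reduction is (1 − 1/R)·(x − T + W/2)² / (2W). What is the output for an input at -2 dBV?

x − T + W/2 = -2 − (-4) + 4 = 6.
GR = (1 − 1/5) × 6² / 16 = 0.8 × 36 / 16 = 1.8 dB.
Output = -2 − 1.8 = -3.8 dBV.

-3.8 dBV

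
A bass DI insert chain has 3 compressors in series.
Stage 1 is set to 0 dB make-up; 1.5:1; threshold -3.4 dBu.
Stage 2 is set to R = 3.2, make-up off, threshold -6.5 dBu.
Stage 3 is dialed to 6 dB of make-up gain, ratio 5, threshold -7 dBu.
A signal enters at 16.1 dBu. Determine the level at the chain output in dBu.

0.10625 dBu

Stage 1: 16.1 dBu is 19.5 dB over -3.4 dBu; at 1.5:1 that becomes 13 dB over, giving 9.6 dBu.
Stage 2: 9.6 dBu is 16.1 dB over -6.5 dBu; at 3.2:1 that becomes 5.03125 dB over, giving -1.46875 dBu.
Stage 3: overshoot 5.53125 dB → 5.53125/5 = 1.10625 dB → -5.89375 dBu; +6 dB make-up → 0.10625 dBu.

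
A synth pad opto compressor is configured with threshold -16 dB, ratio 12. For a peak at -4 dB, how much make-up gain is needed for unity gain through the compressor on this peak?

11 dB

Without make-up, output = threshold + overshoot/12 = -16 + 1 = -15 dB.
Gap to target: 11 dB.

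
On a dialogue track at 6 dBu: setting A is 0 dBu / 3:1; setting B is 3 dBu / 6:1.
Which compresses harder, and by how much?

A: GR = 6 − 6/3 = 4 dB.
B: GR = 3 − 3/6 = 2.5 dB.
A reduces 1.5 dB more.

A, by 1.5 dB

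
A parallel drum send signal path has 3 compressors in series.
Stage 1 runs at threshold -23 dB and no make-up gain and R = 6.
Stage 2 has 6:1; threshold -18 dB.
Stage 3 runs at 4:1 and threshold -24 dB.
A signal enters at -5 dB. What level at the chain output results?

-23 dB

Stage 1: -5 dB is 18 dB over -23 dB; at 6:1 that becomes 3 dB over, giving -20 dB.
Stage 2: below threshold (-20 ≤ -18); passes unchanged; output -20 dB.
Stage 3: overshoot 4 dB → 4/4 = 1 dB → -23 dB.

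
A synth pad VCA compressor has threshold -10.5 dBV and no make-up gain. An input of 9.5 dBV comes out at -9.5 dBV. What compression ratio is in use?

20:1

Input overshoot = 9.5 − (-10.5) = 20 dB; output overshoot = -9.5 − (-10.5) = 1 dB.
Ratio = 20 / 1 = 20.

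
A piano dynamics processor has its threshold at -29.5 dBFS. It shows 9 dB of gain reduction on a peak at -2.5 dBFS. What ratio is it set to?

1.5:1

Input overshoot = -2.5 − (-29.5) = 27 dB.
Output overshoot = 27 − 9 = 18 dB.
Ratio = input overshoot / output overshoot = 27 / 18 = 1.5.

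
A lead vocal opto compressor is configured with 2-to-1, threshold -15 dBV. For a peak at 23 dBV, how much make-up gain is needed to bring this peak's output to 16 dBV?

12 dB

Overshoot 38 dB → 38/2 = 19 dB after compression, so the compressed level is -15 + 19 = 4 dBV.
Make-up = target − compressed = 16 − 4 = 12 dB.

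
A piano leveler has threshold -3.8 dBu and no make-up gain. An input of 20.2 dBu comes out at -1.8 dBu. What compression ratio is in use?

Input overshoot = 20.2 − (-3.8) = 24 dB; output overshoot = -1.8 − (-3.8) = 2 dB.
Ratio = 24 / 2 = 12.

12:1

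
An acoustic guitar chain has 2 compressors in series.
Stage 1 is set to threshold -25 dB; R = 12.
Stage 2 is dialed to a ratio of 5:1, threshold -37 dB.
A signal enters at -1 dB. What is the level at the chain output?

-34.2 dB

Stage 1: overshoot 24 dB → 24/12 = 2 dB → -23 dB.
Stage 2: 14 dB above -37 dB, reduced 5:1 to 2.8 dB above → -34.2 dB.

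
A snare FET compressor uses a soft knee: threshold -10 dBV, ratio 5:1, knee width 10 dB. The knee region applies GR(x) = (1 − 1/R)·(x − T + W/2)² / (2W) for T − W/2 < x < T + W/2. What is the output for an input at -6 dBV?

-9.24 dBV

x − T + W/2 = -6 − (-10) + 5 = 9.
GR = (1 − 1/5) × 9² / 20 = 0.8 × 81 / 20 = 3.24 dB.
Output = -6 − 3.24 = -9.24 dBV.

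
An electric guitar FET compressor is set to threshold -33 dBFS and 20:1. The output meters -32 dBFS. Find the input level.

That's 1 dB above the -33 dBFS threshold.
Undo the ratio: input overshoot = 1 × 20 = 20 dB, giving input = -13 dBFS.

-13 dBFS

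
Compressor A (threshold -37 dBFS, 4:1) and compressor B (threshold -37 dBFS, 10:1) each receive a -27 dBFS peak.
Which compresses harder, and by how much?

A: 10 dB over, compressed to 2.5 dB over, so 7.5 dB of GR.
B: 10 dB over, compressed to 1 dB over, so 9 dB of GR.
B reduces 1.5 dB more.

B, by 1.5 dB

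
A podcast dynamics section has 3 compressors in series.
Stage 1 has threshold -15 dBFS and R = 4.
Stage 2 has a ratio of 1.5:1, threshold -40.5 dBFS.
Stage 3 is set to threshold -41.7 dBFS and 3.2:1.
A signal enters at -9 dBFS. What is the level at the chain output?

-35.7 dBFS

Stage 1: 6 dB above -15 dBFS, reduced 4:1 to 1.5 dB above → -13.5 dBFS.
Stage 2: overshoot 27 dB → 27/1.5 = 18 dB → -22.5 dBFS.
Stage 3: overshoot 19.2 dB → 19.2/3.2 = 6 dB → -35.7 dBFS.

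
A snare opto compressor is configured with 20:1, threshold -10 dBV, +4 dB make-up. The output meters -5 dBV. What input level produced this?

10 dBV

Before make-up, the level was -5 − 4 = -9 dBV.
That's 1 dB above the -10 dBV threshold.
Input overshoot = R × output overshoot = 20 dB → input = -10 + 20 = 10 dBV.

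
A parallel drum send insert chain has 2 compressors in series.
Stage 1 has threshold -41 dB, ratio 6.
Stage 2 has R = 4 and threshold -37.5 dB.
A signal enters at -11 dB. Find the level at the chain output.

-37.125 dB

Stage 1: overshoot 30 dB → 30/6 = 5 dB → -36 dB.
Stage 2: -36 dB is 1.5 dB over -37.5 dB; at 4:1 that becomes 0.375 dB over, giving -37.125 dB.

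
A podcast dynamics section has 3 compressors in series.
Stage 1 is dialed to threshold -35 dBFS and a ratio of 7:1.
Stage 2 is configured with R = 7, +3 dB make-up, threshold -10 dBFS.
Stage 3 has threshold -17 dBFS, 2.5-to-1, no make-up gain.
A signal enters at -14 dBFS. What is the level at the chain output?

Stage 1: -14 dBFS is 21 dB over -35 dBFS; at 7:1 that becomes 3 dB over, giving -32 dBFS.
Stage 2: below threshold (-32 ≤ -10); passes unchanged; make-up brings it to -29 dBFS.
Stage 3: below threshold (-29 ≤ -17); passes unchanged; output -29 dBFS.

-29 dBFS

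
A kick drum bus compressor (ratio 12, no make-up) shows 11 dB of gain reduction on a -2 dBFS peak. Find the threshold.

-14 dBFS

Input is 12 dB above T (since output overshoot × R = input overshoot: (-13 − T)·12 = -2 − T gives T = -14 dBFS).
Check: -14 + (-2 − (-14))/12 = -14 + 1 = -13 dBFS. ✓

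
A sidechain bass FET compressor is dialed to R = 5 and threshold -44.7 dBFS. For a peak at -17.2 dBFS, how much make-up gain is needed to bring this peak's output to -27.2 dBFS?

Without make-up, output = threshold + overshoot/5 = -44.7 + 5.5 = -39.2 dBFS.
Gap to target: 12 dB.

12 dB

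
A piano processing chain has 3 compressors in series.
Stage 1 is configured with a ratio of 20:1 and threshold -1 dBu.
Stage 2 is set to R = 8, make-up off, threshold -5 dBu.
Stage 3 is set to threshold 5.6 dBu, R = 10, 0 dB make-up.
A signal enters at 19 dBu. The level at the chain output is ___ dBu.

-4.375 dBu

Stage 1: overshoot 20 dB → 20/20 = 1 dB → 0 dBu.
Stage 2: overshoot 5 dB → 5/8 = 0.625 dB → -4.375 dBu.
Stage 3: below threshold (-4.375 ≤ 5.6); passes unchanged; output -4.375 dBu.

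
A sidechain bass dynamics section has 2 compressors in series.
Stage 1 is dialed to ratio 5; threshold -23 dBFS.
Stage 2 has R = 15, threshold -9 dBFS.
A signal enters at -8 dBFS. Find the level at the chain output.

-20 dBFS

Stage 1: overshoot 15 dB → 15/5 = 3 dB → -20 dBFS.
Stage 2: -20 dBFS is at or below the -9 dBFS threshold — no compression; output -20 dBFS.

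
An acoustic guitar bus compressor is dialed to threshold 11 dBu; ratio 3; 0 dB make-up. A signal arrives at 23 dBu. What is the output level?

23 dBu sits 12 dB over threshold.
3:1 compression reduces that to 12/3 = 4 dB over.
Output = 11 + 4 = 15 dBu.

15 dBu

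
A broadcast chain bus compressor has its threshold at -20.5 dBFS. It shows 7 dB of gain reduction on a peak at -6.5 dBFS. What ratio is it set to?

Input overshoot = -6.5 − (-20.5) = 14 dB.
Output overshoot = 14 − 7 = 7 dB.
Ratio = input overshoot / output overshoot = 14 / 7 = 2.

2:1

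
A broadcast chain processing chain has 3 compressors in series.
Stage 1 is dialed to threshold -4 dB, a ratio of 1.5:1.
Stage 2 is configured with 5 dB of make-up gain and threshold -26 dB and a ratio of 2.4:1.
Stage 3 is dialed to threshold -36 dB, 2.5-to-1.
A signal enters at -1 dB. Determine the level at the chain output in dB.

Stage 1: overshoot 3 dB → 3/1.5 = 2 dB → -2 dB.
Stage 2: 24 dB above -26 dB, reduced 2.4:1 to 10 dB above → -16 dB; +5 dB make-up → -11 dB.
Stage 3: -11 dB is 25 dB over -36 dB; at 2.5:1 that becomes 10 dB over, giving -26 dB.

-26 dB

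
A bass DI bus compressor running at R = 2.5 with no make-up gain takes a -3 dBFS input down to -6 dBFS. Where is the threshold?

Let T be the threshold. Output overshoot = (input overshoot)/R, so -6 − T = (-3 − T)/2.5.
2.5·(-6 − T) = -3 − T → 1.5·T = -15 − (-3) = -12.
T = -12/1.5 = -8 dBFS.

-8 dBFS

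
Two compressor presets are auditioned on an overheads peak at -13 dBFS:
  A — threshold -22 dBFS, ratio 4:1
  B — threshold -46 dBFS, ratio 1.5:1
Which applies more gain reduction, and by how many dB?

A: overshoot 9 dB → output overshoot 2.25 dB → GR 6.75 dB.
B: overshoot 33 dB → output overshoot 22 dB → GR 11 dB.
B applies 4.25 dB more gain reduction.

B, by 4.25 dB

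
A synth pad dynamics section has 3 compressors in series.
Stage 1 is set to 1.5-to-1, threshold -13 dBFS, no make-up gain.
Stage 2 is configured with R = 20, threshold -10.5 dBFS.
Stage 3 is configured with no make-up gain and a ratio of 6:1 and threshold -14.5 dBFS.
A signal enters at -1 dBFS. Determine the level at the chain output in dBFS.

Stage 1: overshoot 12 dB → 12/1.5 = 8 dB → -5 dBFS.
Stage 2: -5 dBFS is 5.5 dB over -10.5 dBFS; at 20:1 that becomes 0.275 dB over, giving -10.225 dBFS.
Stage 3: overshoot 4.275 dB → 4.275/6 = 0.7125 dB → -13.7875 dBFS.

-13.7875 dBFS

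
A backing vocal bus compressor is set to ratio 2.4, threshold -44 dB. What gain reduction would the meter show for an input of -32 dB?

7 dB

The signal is 12 dB above threshold.
At 2.4:1, output sits 12/2.4 = 5 dB above threshold.
So the signal is attenuated by 12 − 5 = 7 dB.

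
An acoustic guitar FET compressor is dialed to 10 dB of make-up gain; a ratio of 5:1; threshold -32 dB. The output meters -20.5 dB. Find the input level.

-24.5 dB

Stripping the +10 dB make-up gives -30.5 dB at the gain stage.
That's 1.5 dB above the -32 dB threshold.
Input overshoot = R × output overshoot = 7.5 dB → input = -32 + 7.5 = -24.5 dB.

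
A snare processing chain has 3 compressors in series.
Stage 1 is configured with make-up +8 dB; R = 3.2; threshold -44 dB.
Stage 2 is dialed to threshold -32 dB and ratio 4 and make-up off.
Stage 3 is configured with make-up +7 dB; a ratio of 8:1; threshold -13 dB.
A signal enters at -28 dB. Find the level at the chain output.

-24.75 dB

Stage 1: -28 dB is 16 dB over -44 dB; at 3.2:1 that becomes 5 dB over, giving -39 dB; +8 dB make-up → -31 dB.
Stage 2: overshoot 1 dB → 1/4 = 0.25 dB → -31.75 dB.
Stage 3: -31.75 dB ≤ -13 dB, so stage 3 doesn't engage; make-up brings it to -24.75 dB.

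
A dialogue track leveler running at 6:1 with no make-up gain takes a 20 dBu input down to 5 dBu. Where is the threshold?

Input is 18 dB above T (since output overshoot × R = input overshoot: (5 − T)·6 = 20 − T gives T = 2 dBu).
Check: 2 + (20 − 2)/6 = 2 + 3 = 5 dBu. ✓

2 dBu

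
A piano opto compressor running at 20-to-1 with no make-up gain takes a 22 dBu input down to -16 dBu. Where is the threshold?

-18 dBu

Input is 40 dB above T (since output overshoot × R = input overshoot: (-16 − T)·20 = 22 − T gives T = -18 dBu).
Check: -18 + (22 − (-18))/20 = -18 + 2 = -16 dBu. ✓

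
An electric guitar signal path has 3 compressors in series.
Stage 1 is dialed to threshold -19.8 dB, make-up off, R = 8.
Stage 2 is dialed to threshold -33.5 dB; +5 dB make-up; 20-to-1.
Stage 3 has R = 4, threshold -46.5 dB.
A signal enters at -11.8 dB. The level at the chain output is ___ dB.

-41.81625 dB

Stage 1: -11.8 dB is 8 dB over -19.8 dB; at 8:1 that becomes 1 dB over, giving -18.8 dB.
Stage 2: overshoot 14.7 dB → 14.7/20 = 0.735 dB → -32.765 dB; +5 dB make-up → -27.765 dB.
Stage 3: overshoot 18.735 dB → 18.735/4 = 4.68375 dB → -41.81625 dB.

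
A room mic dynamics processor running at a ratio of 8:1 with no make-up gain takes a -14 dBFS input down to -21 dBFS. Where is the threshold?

Gain reduction = -14 − (-21) = 7 dB; output overshoot = GR / (R − 1) = 7 / 7 = 1 dB.
Threshold = output − output overshoot = -21 − 1 = -22 dBFS.

-22 dBFS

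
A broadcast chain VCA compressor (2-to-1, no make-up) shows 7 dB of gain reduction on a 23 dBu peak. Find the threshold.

Let T be the threshold. Output overshoot = (input overshoot)/R, so 16 − T = (23 − T)/2.
2·(16 − T) = 23 − T → 1·T = 32 − 23 = 9.
T = 9/1 = 9 dBu.

9 dBu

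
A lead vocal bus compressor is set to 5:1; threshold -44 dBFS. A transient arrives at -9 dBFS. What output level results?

-37 dBFS

The input is 35 dB above the -44 dBFS threshold.
The 35 dB excess becomes 7 dB after 5:1 reduction.
That puts the output at -37 dBFS.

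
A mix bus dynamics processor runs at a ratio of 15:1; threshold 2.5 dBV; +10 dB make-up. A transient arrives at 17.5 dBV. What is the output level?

13.5 dBV

The input is 15 dB above the 2.5 dBV threshold.
At 15:1 the overshoot is divided by 15, leaving 1 dB above threshold.
Output = 2.5 + 1 = 3.5 dBV; make-up adds 10 dB, giving 13.5 dBV.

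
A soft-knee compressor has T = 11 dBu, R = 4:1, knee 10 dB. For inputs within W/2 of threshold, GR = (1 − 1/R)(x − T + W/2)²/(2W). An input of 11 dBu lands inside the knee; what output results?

10.0625 dBu

x − T + W/2 = 11 − 11 + 5 = 5.
GR = (1 − 1/4) × 5² / 20 = 0.75 × 25 / 20 = 0.9375 dB.
Output = 11 − 0.9375 = 10.0625 dBu.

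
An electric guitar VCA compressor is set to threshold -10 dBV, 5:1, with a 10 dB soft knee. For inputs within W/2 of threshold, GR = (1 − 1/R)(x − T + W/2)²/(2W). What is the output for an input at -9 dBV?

-10.44 dBV

x − T + W/2 = -9 − (-10) + 5 = 6.
GR = (1 − 1/5) × 6² / 20 = 0.8 × 36 / 20 = 1.44 dB.
Output = -9 − 1.44 = -10.44 dBV.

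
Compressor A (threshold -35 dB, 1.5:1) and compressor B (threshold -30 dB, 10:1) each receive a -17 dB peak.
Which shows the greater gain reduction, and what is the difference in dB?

B, by 5.7 dB

A: 18 dB over, compressed to 12 dB over, so 6 dB of GR.
B: 13 dB over, compressed to 1.3 dB over, so 11.7 dB of GR.
B reduces 5.7 dB more.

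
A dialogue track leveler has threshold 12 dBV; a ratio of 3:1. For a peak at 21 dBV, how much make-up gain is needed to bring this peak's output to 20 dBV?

5 dB

Without make-up, output = threshold + overshoot/3 = 12 + 3 = 15 dBV.
Gap to target: 5 dB.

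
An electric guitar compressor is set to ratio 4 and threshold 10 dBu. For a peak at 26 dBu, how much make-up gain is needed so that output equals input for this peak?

Overshoot 16 dB → 16/4 = 4 dB after compression, so the compressed level is 10 + 4 = 14 dBu.
Make-up = target − compressed = 26 − 14 = 12 dB.

12 dB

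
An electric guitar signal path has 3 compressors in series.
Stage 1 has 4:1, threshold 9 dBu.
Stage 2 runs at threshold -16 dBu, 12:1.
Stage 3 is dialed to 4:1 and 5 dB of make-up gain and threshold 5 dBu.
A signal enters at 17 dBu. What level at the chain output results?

Stage 1: 8 dB above 9 dBu, reduced 4:1 to 2 dB above → 11 dBu.
Stage 2: overshoot 27 dB → 27/12 = 2.25 dB → -13.75 dBu.
Stage 3: below threshold (-13.75 ≤ 5); passes unchanged; make-up brings it to -8.75 dBu.

-8.75 dBu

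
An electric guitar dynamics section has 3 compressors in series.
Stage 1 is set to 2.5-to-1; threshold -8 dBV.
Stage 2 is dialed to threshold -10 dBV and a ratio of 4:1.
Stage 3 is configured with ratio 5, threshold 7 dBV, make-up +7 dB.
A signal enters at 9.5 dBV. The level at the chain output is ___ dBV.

Stage 1: 17.5 dB above -8 dBV, reduced 2.5:1 to 7 dB above → -1 dBV.
Stage 2: -1 dBV is 9 dB over -10 dBV; at 4:1 that becomes 2.25 dB over, giving -7.75 dBV.
Stage 3: -7.75 dBV ≤ 7 dBV, so stage 3 doesn't engage; make-up brings it to -0.75 dBV.

-0.75 dBV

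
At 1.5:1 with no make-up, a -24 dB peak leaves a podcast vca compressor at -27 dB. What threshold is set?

Input is 9 dB above T (since output overshoot × R = input overshoot: (-27 − T)·1.5 = -24 − T gives T = -33 dB).
Check: -33 + (-24 − (-33))/1.5 = -33 + 6 = -27 dB. ✓

-33 dB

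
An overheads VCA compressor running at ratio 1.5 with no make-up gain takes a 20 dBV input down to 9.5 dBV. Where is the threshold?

Let T be the threshold. Output overshoot = (input overshoot)/R, so 9.5 − T = (20 − T)/1.5.
1.5·(9.5 − T) = 20 − T → 0.5·T = 14.25 − 20 = -5.75.
T = -5.75/0.5 = -11.5 dBV.

-11.5 dBV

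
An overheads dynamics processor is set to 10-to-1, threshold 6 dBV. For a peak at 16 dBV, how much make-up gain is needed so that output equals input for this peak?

The peak compresses to 6 + 10/10 = 7 dBV.
To reach 16 dBV requires 16 − 7 = 9 dB of make-up.

9 dB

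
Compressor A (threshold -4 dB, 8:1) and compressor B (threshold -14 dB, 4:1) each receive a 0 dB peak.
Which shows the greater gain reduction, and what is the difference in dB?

B, by 7 dB

A: GR = 4 − 4/8 = 3.5 dB.
B: GR = 14 − 14/4 = 10.5 dB.
Difference: 7 dB in favour of B.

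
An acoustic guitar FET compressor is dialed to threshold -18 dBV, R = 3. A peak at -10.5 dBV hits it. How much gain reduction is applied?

5 dB

Overshoot = -10.5 − (-18) = 7.5 dB.
After 3:1 compression the overshoot becomes 7.5/3 = 2.5 dB.
Gain reduction = 7.5 − 2.5 = 5 dB.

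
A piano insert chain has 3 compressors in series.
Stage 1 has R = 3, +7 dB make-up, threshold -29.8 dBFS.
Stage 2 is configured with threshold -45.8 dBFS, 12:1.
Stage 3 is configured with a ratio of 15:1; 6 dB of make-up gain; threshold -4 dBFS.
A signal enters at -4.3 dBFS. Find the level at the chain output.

Stage 1: 25.5 dB above -29.8 dBFS, reduced 3:1 to 8.5 dB above → -21.3 dBFS; +7 dB make-up → -14.3 dBFS.
Stage 2: 31.5 dB above -45.8 dBFS, reduced 12:1 to 2.625 dB above → -43.175 dBFS.
Stage 3: -43.175 dBFS is at or below the -4 dBFS threshold — no compression; make-up brings it to -37.175 dBFS.

-37.175 dBFS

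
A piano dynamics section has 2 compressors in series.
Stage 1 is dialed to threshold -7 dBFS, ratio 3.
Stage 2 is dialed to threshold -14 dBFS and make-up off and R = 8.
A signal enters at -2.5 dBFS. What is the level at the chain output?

Stage 1: 4.5 dB above -7 dBFS, reduced 3:1 to 1.5 dB above → -5.5 dBFS.
Stage 2: overshoot 8.5 dB → 8.5/8 = 1.0625 dB → -12.9375 dBFS.

-12.9375 dBFS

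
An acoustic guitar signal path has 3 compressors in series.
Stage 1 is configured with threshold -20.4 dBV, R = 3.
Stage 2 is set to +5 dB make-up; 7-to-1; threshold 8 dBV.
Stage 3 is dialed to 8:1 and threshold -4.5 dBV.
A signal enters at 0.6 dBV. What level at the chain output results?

Stage 1: 21 dB above -20.4 dBV, reduced 3:1 to 7 dB above → -13.4 dBV.
Stage 2: below threshold (-13.4 ≤ 8); passes unchanged; make-up brings it to -8.4 dBV.
Stage 3: -8.4 dBV ≤ -4.5 dBV, so stage 3 doesn't engage; output -8.4 dBV.

-8.4 dBV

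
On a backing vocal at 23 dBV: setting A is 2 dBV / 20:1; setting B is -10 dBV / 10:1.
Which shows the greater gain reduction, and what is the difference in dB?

B, by 9.75 dB

A: overshoot 21 dB → output overshoot 1.05 dB → GR 19.95 dB.
B: overshoot 33 dB → output overshoot 3.3 dB → GR 29.7 dB.
B applies 9.75 dB more gain reduction.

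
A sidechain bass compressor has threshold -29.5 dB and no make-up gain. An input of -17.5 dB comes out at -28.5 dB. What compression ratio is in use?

Input overshoot = -17.5 − (-29.5) = 12 dB; output overshoot = -28.5 − (-29.5) = 1 dB.
Ratio = 12 / 1 = 12.

12:1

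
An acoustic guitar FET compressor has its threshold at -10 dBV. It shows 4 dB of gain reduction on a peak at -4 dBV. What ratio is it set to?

Input overshoot = -4 − (-10) = 6 dB.
Output overshoot = 6 − 4 = 2 dB.
Ratio = input overshoot / output overshoot = 6 / 2 = 3.

3:1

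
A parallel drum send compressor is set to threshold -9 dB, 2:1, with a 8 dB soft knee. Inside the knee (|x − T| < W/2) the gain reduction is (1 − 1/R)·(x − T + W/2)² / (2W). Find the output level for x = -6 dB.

-7.53125 dB

x − T + W/2 = -6 − (-9) + 4 = 7.
GR = (1 − 1/2) × 7² / 16 = 0.5 × 49 / 16 = 1.53125 dB.
Output = -6 − 1.53125 = -7.53125 dB.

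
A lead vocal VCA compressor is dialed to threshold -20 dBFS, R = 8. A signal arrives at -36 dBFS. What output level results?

-36 dBFS is 16 dB below the -20 dBFS threshold, so no gain reduction is applied.
Output = input = -36 dBFS.

-36 dBFS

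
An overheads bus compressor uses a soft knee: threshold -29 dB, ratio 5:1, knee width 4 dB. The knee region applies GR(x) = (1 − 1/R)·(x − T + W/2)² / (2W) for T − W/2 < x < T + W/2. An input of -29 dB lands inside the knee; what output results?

x − T + W/2 = -29 − (-29) + 2 = 2.
GR = (1 − 1/5) × 2² / 8 = 0.8 × 4 / 8 = 0.4 dB.
Output = -29 − 0.4 = -29.4 dB.

-29.4 dB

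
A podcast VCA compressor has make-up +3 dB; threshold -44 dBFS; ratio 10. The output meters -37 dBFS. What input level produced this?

-4 dBFS

Remove make-up: -37 − 3 = -40 dBFS.
That's 4 dB above the -44 dBFS threshold.
Before 10:1 compression the overshoot was 4 × 10 = 40 dB, so input = -44 + 40 = -4 dBFS.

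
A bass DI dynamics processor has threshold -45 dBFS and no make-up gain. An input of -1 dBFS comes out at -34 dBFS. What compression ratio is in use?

Input overshoot = -1 − (-45) = 44 dB; output overshoot = -34 − (-45) = 11 dB.
Ratio = 44 / 11 = 4.

4:1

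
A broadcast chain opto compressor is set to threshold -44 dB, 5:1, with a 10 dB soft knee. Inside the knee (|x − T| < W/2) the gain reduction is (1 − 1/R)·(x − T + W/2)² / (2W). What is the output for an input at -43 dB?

-44.44 dB

x − T + W/2 = -43 − (-44) + 5 = 6.
GR = (1 − 1/5) × 6² / 20 = 0.8 × 36 / 20 = 1.44 dB.
Output = -43 − 1.44 = -44.44 dB.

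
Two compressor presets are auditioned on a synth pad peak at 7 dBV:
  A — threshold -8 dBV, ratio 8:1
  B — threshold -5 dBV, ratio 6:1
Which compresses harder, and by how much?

A: overshoot 15 dB → output overshoot 1.875 dB → GR 13.125 dB.
B: overshoot 12 dB → output overshoot 2 dB → GR 10 dB.
A applies 3.125 dB more gain reduction.

A, by 3.125 dB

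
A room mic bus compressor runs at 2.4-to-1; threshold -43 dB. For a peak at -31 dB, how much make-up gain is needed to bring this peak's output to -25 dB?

Without make-up, output = threshold + overshoot/2.4 = -43 + 5 = -38 dB.
Gap to target: 13 dB.

13 dB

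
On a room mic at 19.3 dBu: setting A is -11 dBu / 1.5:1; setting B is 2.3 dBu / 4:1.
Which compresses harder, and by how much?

B, by 2.65 dB

A: 30.3 dB over, compressed to 20.2 dB over, so 10.1 dB of GR.
B: 17 dB over, compressed to 4.25 dB over, so 12.75 dB of GR.
Difference: 2.65 dB in favour of B.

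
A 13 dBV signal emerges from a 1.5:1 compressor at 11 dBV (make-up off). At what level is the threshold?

7 dBV

Let T be the threshold. Output overshoot = (input overshoot)/R, so 11 − T = (13 − T)/1.5.
1.5·(11 − T) = 13 − T → 0.5·T = 16.5 − 13 = 3.5.
T = 3.5/0.5 = 7 dBV.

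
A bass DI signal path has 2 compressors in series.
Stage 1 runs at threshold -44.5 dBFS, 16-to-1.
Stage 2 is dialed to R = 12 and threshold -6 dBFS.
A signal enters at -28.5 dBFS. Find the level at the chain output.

Stage 1: 16 dB above -44.5 dBFS, reduced 16:1 to 1 dB above → -43.5 dBFS.
Stage 2: -43.5 dBFS is at or below the -6 dBFS threshold — no compression; output -43.5 dBFS.

-43.5 dBFS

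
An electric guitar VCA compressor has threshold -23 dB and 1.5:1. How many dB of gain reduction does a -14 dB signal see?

3 dB

The signal is 9 dB above threshold.
A 1.5:1 ratio leaves 6 dB of that excess.
GR = overshoot in − overshoot out = 9 − 6 = 3 dB.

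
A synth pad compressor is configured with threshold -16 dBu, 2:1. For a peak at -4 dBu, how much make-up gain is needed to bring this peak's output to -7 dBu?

3 dB

The peak compresses to -16 + 12/2 = -10 dBu.
To reach -7 dBu requires -7 − (-10) = 3 dB of make-up.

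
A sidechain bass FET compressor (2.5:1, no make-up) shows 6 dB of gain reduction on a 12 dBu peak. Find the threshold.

2 dBu

Let T be the threshold. Output overshoot = (input overshoot)/R, so 6 − T = (12 − T)/2.5.
2.5·(6 − T) = 12 − T → 1.5·T = 15 − 12 = 3.
T = 3/1.5 = 2 dBu.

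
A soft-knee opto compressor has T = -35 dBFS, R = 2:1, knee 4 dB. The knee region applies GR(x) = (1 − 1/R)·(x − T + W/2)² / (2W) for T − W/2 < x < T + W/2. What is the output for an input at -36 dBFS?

-36.0625 dBFS

x − T + W/2 = -36 − (-35) + 2 = 1.
GR = (1 − 1/2) × 1² / 8 = 0.5 × 1 / 8 = 0.0625 dB.
Output = -36 − 0.0625 = -36.0625 dBFS.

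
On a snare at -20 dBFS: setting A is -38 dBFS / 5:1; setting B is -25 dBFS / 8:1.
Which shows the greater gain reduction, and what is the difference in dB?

A: overshoot 18 dB → output overshoot 3.6 dB → GR 14.4 dB.
B: overshoot 5 dB → output overshoot 0.625 dB → GR 4.375 dB.
A reduces 10.025 dB more.

A, by 10.025 dB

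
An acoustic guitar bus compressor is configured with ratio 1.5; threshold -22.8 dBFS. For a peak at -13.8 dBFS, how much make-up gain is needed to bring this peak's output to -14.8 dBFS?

2 dB

Overshoot 9 dB → 9/1.5 = 6 dB after compression, so the compressed level is -22.8 + 6 = -16.8 dBFS.
Make-up = target − compressed = -14.8 − (-16.8) = 2 dB.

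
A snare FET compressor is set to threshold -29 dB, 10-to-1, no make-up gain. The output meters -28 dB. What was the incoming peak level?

-19 dB

Post-compression overshoot = -28 − (-29) = 1 dB.
Before 10:1 compression the overshoot was 1 × 10 = 10 dB, so input = -29 + 10 = -19 dB.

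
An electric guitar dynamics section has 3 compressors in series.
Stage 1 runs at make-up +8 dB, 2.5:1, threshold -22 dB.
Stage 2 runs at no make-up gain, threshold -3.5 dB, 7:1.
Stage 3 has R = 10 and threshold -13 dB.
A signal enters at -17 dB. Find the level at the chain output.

-12.9 dB

Stage 1: -17 dB is 5 dB over -22 dB; at 2.5:1 that becomes 2 dB over, giving -20 dB; +8 dB make-up → -12 dB.
Stage 2: -12 dB ≤ -3.5 dB, so stage 2 doesn't engage; output -12 dB.
Stage 3: 1 dB above -13 dB, reduced 10:1 to 0.1 dB above → -12.9 dB.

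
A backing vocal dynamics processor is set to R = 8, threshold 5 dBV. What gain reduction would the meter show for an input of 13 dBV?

7 dB

Overshoot = 13 − 5 = 8 dB.
A 8:1 ratio leaves 1 dB of that excess.
Gain reduction = 8 − 1 = 7 dB.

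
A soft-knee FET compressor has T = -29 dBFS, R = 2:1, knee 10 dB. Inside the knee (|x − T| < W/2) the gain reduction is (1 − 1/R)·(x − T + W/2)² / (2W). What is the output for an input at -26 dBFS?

x − T + W/2 = -26 − (-29) + 5 = 8.
GR = (1 − 1/2) × 8² / 20 = 0.5 × 64 / 20 = 1.6 dB.
Output = -26 − 1.6 = -27.6 dBFS.

-27.6 dBFS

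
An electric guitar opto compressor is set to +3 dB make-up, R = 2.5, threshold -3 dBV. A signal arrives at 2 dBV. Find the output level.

2 dBV

The input is 5 dB above the -3 dBV threshold.
At 2.5:1 the overshoot is divided by 2.5, leaving 2 dB above threshold.
So the level is -3 + 2 = -1 dBV; make-up adds 3 dB, giving 2 dBV.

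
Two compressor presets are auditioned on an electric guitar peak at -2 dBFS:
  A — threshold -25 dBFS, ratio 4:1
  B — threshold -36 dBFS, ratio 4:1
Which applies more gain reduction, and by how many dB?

A: overshoot 23 dB → output overshoot 5.75 dB → GR 17.25 dB.
B: overshoot 34 dB → output overshoot 8.5 dB → GR 25.5 dB.
B reduces 8.25 dB more.

B, by 8.25 dB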